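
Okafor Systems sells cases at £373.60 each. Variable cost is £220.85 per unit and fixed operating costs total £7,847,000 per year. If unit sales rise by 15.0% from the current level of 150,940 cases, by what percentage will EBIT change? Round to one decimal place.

+22.7%

Total contribution margin = 150,940 × £152.75 = £23,056,085.00.
EBIT = £23,056,085.00 − £7,847,000 = £15,209,085.00.
DOL = contribution ÷ EBIT = £23,056,085.00 ÷ £15,209,085.00 = 1.5159.
So EBIT moves 1.5159 × (+15.0%) = +22.7%.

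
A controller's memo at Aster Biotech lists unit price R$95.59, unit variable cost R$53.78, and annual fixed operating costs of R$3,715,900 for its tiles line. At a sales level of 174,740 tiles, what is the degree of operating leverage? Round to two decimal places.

At 174,740 units, contribution = 174,740 × R$41.81 = R$7,305,879.40.
Subtracting fixed costs: EBIT = R$7,305,879.40 − R$3,715,900 = R$3,589,979.40.
Degree of operating leverage = R$7,305,879.40 / R$3,589,979.40 = 2.0351.

2.04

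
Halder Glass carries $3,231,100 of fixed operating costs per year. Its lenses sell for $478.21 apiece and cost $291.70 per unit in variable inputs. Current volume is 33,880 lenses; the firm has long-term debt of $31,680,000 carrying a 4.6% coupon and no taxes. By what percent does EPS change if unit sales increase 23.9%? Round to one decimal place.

+92.6%

Total contribution margin = 33,880 × $186.51 = $6,318,958.80.
EBIT = $6,318,958.80 − $3,231,100 = $3,087,858.80.
After interest of $1,457,280.00, pre-tax earnings = $1,630,578.80.
DCL = total CM / (EBIT − I) = $6,318,958.80 / $1,630,578.80 = 3.8753.
EPS therefore changes by 3.8753 × (+23.9%) = +92.6%.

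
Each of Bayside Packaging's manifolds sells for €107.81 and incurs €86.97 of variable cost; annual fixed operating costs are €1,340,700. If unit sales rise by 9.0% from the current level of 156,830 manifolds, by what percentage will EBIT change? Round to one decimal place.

At 156,830 units, contribution = 156,830 × €20.84 = €3,268,337.20.
Subtracting fixed costs: EBIT = €3,268,337.20 − €1,340,700 = €1,927,637.20.
DOL = contribution ÷ EBIT = €3,268,337.20 ÷ €1,927,637.20 = 1.6955.
So EBIT moves 1.6955 × (+9.0%) = +15.3%.

+15.3%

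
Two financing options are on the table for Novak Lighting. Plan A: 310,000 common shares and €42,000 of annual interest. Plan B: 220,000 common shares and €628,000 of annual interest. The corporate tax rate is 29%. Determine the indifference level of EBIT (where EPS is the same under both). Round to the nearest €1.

€2,060,444

Set EPS_A = EPS_B: (EBIT − €42,000)(1 − 0.29) ÷ 310,000 = (EBIT − €628,000)(1 − 0.29) ÷ 220,000.
The (1 − t) factor cancels: (EBIT − 42,000) × 220,000 = (EBIT − 628,000) × 310,000.
EBIT × (310,000 − 220,000) = 628,000 × 310,000 − 42,000 × 220,000 = 185,440,000,000, so EBIT = 185,440,000,000 ÷ 90,000 = 2,060,444.44.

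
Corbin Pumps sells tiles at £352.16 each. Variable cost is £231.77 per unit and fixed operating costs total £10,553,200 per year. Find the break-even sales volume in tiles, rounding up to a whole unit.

Each unit contributes £352.16 − £231.77 = £120.39.
Break-even volume = fixed costs ÷ CM per unit = £10,553,200 ÷ £120.39 = 87,658.44, so 87,659 tiles.

87,659 tiles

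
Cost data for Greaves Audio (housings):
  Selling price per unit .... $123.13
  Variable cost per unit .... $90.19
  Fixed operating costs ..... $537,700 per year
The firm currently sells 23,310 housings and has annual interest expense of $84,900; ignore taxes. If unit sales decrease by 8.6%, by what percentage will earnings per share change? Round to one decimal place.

-45.5%

At 23,310 units, contribution = 23,310 × $32.94 = $767,831.40.
Subtracting fixed costs: EBIT = $767,831.40 − $537,700 = $230,131.40.
Interest = $84,900.00, so EBIT − I = $145,231.40.
DCL = total CM / (EBIT − I) = $767,831.40 / $145,231.40 = 5.2870.
EPS therefore changes by 5.2870 × (-8.6%) = -45.5%.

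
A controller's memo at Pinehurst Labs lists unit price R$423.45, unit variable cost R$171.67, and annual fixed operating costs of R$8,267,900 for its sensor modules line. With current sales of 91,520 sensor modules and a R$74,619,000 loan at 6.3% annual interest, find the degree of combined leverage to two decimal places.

Total contribution margin = 91,520 × R$251.78 = R$23,042,905.60.
Subtracting fixed costs: EBIT = R$23,042,905.60 − R$8,267,900 = R$14,775,005.60. Interest = R$4,700,997.00.
DOL = R$23,042,905.60 ÷ R$14,775,005.60 = 1.5596; DFL = R$14,775,005.60 ÷ R$10,074,008.60 = 1.4666.
DCL = DOL × DFL = 1.5596 × 1.4666 = 2.2873.

2.29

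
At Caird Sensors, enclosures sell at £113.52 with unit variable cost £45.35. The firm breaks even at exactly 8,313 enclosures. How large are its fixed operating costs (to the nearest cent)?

Unit CM = price − variable cost = £113.52 − £45.35 = £68.17.
Fixed costs = break-even units × CM = 8,313 × £68.17 = £566,697.21.

£566,697.21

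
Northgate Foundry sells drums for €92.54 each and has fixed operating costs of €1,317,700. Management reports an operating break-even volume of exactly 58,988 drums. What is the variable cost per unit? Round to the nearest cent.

At break-even, FC = Q × (P − VC), so P − VC = €1,317,700 ÷ 58,988 = €22.3384.
Variable cost per unit = €92.54 − €22.3384 = €70.20.

€70.20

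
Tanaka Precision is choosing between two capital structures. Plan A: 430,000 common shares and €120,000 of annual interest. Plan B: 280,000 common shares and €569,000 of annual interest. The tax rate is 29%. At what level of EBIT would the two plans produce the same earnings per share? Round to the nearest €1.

€1,407,133

At indifference, (EBIT − 120,000)(1 − t)/430,000 = (EBIT − 569,000)(1 − t)/280,000.
Cancelling (1 − t) and cross-multiplying: 280,000·(EBIT − 120,000) = 430,000·(EBIT − 569,000).
Solving, EBIT = (569,000·430,000 − 120,000·280,000) / (430,000 − 280,000) = 211,070,000,000 / 150,000 = 1,407,133.33.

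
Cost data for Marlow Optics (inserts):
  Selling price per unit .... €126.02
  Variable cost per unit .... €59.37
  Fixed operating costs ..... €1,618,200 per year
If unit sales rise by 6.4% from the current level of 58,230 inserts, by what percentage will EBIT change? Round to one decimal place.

Contribution at this volume is 58,230 × €66.65 = €3,881,029.50.
Subtracting fixed costs: EBIT = €3,881,029.50 − €1,618,200 = €2,262,829.50.
DOL = contribution ÷ EBIT = €3,881,029.50 ÷ €2,262,829.50 = 1.7151.
%ΔEBIT = DOL × %ΔSales = 1.7151 × +6.4% = +11.0%.

+11.0%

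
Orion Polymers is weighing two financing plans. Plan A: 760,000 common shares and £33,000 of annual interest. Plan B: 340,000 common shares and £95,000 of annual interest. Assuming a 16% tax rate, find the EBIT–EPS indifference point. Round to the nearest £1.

At indifference, (EBIT − 33,000)(1 − t)/760,000 = (EBIT − 95,000)(1 − t)/340,000.
The (1 − t) factor cancels: (EBIT − 33,000) × 340,000 = (EBIT − 95,000) × 760,000.
EBIT × (760,000 − 340,000) = 95,000 × 760,000 − 33,000 × 340,000 = 60,980,000,000, so EBIT = 60,980,000,000 ÷ 420,000 = 145,190.48.

£145,190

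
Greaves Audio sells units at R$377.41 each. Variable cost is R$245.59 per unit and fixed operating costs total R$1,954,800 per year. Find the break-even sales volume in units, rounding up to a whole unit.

Unit CM = price − variable cost = R$377.41 − R$245.59 = R$131.82.
Units to break even: R$1,954,800 ÷ R$131.82 = 14,829.31, rounded up to 14,830.

14,830 units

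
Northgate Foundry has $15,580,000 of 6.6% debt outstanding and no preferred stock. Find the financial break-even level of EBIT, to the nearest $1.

$1,028,280

Annual interest = 6.6% × $15,580,000 = $1,028,280.00.
With no preferred dividends, EPS = 0 when EBIT exactly covers interest, so the financial break-even EBIT is $1,028,280.00.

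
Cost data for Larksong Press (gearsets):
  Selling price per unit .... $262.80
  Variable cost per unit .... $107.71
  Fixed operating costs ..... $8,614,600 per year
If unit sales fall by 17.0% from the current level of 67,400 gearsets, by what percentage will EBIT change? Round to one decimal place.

Total contribution margin = 67,400 × $155.09 = $10,453,066.00.
Subtracting fixed costs: EBIT = $10,453,066.00 − $8,614,600 = $1,838,466.00.
So DOL = total CM / EBIT = $10,453,066.00 / $1,838,466.00 = 5.6858.
So EBIT moves 5.6858 × (-17.0%) = -96.7%.

-96.7%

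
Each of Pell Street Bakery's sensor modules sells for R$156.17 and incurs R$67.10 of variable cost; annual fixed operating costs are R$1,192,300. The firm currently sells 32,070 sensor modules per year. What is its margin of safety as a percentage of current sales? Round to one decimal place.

Unit CM = price − variable cost = R$156.17 − R$67.10 = R$89.07. Break-even units = R$1,192,300 ÷ R$89.07 = 13,386.10; break-even revenue = 13,386.10 × R$156.17 = R$2,090,507.36.
Actual sales revenue = 32,070 × R$156.17 = R$5,008,371.90.
Margin of safety = (R$5,008,371.90 − R$2,090,507.36) ÷ R$5,008,371.90 = 58.3%.

58.3%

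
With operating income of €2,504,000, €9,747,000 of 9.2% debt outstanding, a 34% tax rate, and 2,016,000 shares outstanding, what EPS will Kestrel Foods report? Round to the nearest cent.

Pre-tax income = €2,504,000 − €896,724.00 = €1,607,276.00.
Net income = €1,607,276.00 × (1 − 0.34) = €1,060,802.16.
EPS = €1,060,802.16 ÷ 2,016,000 = €0.53.

€0.53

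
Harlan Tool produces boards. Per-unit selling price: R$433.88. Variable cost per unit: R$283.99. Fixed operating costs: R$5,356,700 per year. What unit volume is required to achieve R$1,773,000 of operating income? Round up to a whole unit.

Each unit contributes R$433.88 − R$283.99 = R$149.89.
Units = (FC + target) / CM = (R$5,356,700 + R$1,773,000) / R$149.89 = 47,566.22, so 47,567 boards.

47,567 boards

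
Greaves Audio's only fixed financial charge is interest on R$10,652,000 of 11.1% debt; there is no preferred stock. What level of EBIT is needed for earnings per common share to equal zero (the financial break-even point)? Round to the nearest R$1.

R$1,182,372

Annual interest = 11.1% × R$10,652,000 = R$1,182,372.00.
With no preferred dividends, EPS = 0 when EBIT exactly covers interest, so the financial break-even EBIT is R$1,182,372.00.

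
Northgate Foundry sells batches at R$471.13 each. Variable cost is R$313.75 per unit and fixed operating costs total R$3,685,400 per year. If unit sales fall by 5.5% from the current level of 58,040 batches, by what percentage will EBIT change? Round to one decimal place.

-9.2%

At 58,040 units, contribution = 58,040 × R$157.38 = R$9,134,335.20.
Subtracting fixed costs: EBIT = R$9,134,335.20 − R$3,685,400 = R$5,448,935.20.
So DOL = total CM / EBIT = R$9,134,335.20 / R$5,448,935.20 = 1.6764.
So EBIT moves 1.6764 × (-5.5%) = -9.2%.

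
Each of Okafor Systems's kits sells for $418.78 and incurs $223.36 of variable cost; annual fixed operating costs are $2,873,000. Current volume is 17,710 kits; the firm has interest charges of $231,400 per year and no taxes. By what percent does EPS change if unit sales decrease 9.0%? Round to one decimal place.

Contribution at this volume is 17,710 × $195.42 = $3,460,888.20.
EBIT = $3,460,888.20 − $2,873,000 = $587,888.20.
Interest = $231,400.00, so EBIT − I = $356,488.20.
Degree of combined leverage = contribution ÷ (EBIT − I) = $3,460,888.20 ÷ $356,488.20 = 9.7083.
%ΔEPS = DCL × %ΔSales = 9.7083 × -9.0% = -87.4%.

-87.4%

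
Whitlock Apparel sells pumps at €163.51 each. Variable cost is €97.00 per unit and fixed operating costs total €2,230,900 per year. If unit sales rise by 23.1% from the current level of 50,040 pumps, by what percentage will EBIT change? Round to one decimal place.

+70.1%

Contribution at this volume is 50,040 × €66.51 = €3,328,160.40.
EBIT = €3,328,160.40 − €2,230,900 = €1,097,260.40.
DOL = contribution ÷ EBIT = €3,328,160.40 ÷ €1,097,260.40 = 3.0332.
Operating income changes by 3.0332 × +23.1% = +70.1%.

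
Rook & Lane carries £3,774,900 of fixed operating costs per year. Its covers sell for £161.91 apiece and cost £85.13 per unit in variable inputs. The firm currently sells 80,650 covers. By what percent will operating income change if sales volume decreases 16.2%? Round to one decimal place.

Contribution at this volume is 80,650 × £76.78 = £6,192,307.00.
EBIT = £6,192,307.00 − £3,774,900 = £2,417,407.00.
DOL = contribution ÷ EBIT = £6,192,307.00 ÷ £2,417,407.00 = 2.5615.
Operating income changes by 2.5615 × -16.2% = -41.5%.

-41.5%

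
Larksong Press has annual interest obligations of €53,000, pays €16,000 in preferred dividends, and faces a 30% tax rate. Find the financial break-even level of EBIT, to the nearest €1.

Grossing the preferred dividend up to pre-tax terms: €16,000 / (1 − 0.30) = €22,857.14.
Financial break-even EBIT = interest + D_p ÷ (1 − t) = €53,000 + €22,857.14 = €75,857.14.

€75,857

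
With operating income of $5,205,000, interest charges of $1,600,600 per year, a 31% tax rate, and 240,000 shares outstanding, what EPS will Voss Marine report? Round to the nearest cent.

$10.36

Pre-tax income = $5,205,000 − $1,600,600.00 = $3,604,400.00.
After tax at 31%: net income = $3,604,400.00 × 0.69 = $2,487,036.00.
EPS = $2,487,036.00 ÷ 240,000 = $10.36.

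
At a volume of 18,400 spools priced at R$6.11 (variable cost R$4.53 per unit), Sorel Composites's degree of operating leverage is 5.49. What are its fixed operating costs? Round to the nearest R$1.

R$23,777

At 18,400 units, contribution = 18,400 × R$1.58 = R$29,072.00.
Since DOL = CM ÷ EBIT, EBIT = R$29,072.00 ÷ 5.49 = R$5,295.45.
Fixed costs = CM − EBIT = R$29,072.00 − R$5,295.45 = R$23,777.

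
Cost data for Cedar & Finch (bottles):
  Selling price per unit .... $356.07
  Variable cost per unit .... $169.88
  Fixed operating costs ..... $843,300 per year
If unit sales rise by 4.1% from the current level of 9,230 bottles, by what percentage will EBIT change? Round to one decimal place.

+8.1%

At 9,230 units, contribution = 9,230 × $186.19 = $1,718,533.70.
EBIT = $1,718,533.70 − $843,300 = $875,233.70.
Degree of operating leverage = $1,718,533.70 / $875,233.70 = 1.9635.
Operating income changes by 1.9635 × +4.1% = +8.1%.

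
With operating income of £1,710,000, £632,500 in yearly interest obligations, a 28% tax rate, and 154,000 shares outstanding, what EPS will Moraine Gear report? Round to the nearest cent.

Interest = £632,500.00, so EBT = £1,710,000 − £632,500.00 = £1,077,500.00.
After tax at 28%: net income = £1,077,500.00 × 0.72 = £775,800.00.
Per share: £775,800.00 / 154,000 shares = £5.04.

£5.04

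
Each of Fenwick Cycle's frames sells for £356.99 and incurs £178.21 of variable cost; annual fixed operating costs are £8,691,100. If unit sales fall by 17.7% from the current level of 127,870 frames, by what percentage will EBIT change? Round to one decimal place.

-28.6%

Total contribution margin = 127,870 × £178.78 = £22,860,598.60.
EBIT = £22,860,598.60 − £8,691,100 = £14,169,498.60.
DOL = contribution ÷ EBIT = £22,860,598.60 ÷ £14,169,498.60 = 1.6134.
%ΔEBIT = DOL × %ΔSales = 1.6134 × -17.7% = -28.6%.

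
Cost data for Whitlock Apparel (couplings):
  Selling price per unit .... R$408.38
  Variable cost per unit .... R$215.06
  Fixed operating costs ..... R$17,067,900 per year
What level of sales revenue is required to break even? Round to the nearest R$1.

R$36,055,188

CM per unit = R$408.38 − R$215.06 = R$193.32; CM ratio = R$193.32 / R$408.38 = 0.4734.
Break-even revenue = fixed costs × price ÷ CM = R$17,067,900 × R$408.38 ÷ R$193.32 = R$36,055,188.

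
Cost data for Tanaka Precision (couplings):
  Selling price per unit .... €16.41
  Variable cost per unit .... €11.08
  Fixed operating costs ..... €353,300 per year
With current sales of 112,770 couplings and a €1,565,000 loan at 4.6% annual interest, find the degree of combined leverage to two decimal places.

3.42

Total contribution margin = 112,770 × €5.33 = €601,064.10.
Operating income = contribution − fixed costs = €601,064.10 − €353,300 = €247,764.10. Interest = €71,990.00, so EBIT − I = €175,774.10.
DCL = contribution ÷ (EBIT − I) = €601,064.10 ÷ €175,774.10 = 3.4195.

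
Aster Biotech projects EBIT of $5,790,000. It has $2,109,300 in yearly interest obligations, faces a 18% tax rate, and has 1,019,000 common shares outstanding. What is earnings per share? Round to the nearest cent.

$2.96

Pre-tax income = $5,790,000 − $2,109,300.00 = $3,680,700.00.
Net income = $3,680,700.00 × (1 − 0.18) = $3,018,174.00.
Per share: $3,018,174.00 / 1,019,000 shares = $2.96.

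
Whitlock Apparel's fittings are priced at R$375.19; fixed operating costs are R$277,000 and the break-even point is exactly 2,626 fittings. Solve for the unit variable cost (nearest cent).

R$269.71

At break-even, FC = Q × (P − VC), so P − VC = R$277,000 ÷ 2,626 = R$105.4836.
Variable cost per unit = R$375.19 − R$105.4836 = R$269.71.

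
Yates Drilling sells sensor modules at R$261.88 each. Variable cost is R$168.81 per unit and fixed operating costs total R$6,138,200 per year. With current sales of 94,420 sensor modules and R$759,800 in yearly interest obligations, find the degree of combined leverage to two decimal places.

4.65

Total contribution margin = 94,420 × R$93.07 = R$8,787,669.40.
Operating income = contribution − fixed costs = R$8,787,669.40 − R$6,138,200 = R$2,649,469.40. Interest = R$759,800.00, so EBIT − I = R$1,889,669.40.
Degree of total leverage = total CM / (EBIT − interest) = R$8,787,669.40 / R$1,889,669.40 = 4.6504.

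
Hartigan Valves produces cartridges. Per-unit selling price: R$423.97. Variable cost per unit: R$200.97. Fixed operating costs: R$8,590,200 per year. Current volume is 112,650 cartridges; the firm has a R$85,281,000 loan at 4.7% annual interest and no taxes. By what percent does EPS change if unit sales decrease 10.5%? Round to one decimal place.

Total contribution margin = 112,650 × R$223.00 = R$25,120,950.00.
Operating income = contribution − fixed costs = R$25,120,950.00 − R$8,590,200 = R$16,530,750.00.
After interest of R$4,008,207.00, pre-tax earnings = R$12,522,543.00.
DCL = total CM / (EBIT − I) = R$25,120,950.00 / R$12,522,543.00 = 2.0061.
%ΔEPS = DCL × %ΔSales = 2.0061 × -10.5% = -21.1%.

-21.1%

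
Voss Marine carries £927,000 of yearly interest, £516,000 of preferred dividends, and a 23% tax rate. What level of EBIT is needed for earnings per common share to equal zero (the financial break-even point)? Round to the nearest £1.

Preferred dividends are paid after tax, so their pre-tax equivalent is £516,000 ÷ (1 − 0.23) = £670,129.87.
Financial break-even EBIT = interest + D_p ÷ (1 − t) = £927,000 + £670,129.87 = £1,597,129.87.

£1,597,130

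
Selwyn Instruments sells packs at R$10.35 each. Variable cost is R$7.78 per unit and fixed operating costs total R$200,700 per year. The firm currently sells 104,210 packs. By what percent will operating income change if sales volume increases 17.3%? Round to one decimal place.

+69.0%

Total contribution margin = 104,210 × R$2.57 = R$267,819.70.
Operating income = contribution − fixed costs = R$267,819.70 − R$200,700 = R$67,119.70.
So DOL = total CM / EBIT = R$267,819.70 / R$67,119.70 = 3.9902.
So EBIT moves 3.9902 × (+17.3%) = +69.0%.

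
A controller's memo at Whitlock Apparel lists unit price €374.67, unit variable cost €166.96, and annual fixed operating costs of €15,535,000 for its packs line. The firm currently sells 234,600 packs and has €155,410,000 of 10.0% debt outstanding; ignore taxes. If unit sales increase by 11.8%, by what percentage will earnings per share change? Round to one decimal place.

+32.6%

At 234,600 units, contribution = 234,600 × €207.71 = €48,728,766.00.
Subtracting fixed costs: EBIT = €48,728,766.00 − €15,535,000 = €33,193,766.00.
After interest of €15,541,000.00, pre-tax earnings = €17,652,766.00.
Degree of combined leverage = contribution ÷ (EBIT − I) = €48,728,766.00 ÷ €17,652,766.00 = 2.7604.
EPS therefore changes by 2.7604 × (+11.8%) = +32.6%.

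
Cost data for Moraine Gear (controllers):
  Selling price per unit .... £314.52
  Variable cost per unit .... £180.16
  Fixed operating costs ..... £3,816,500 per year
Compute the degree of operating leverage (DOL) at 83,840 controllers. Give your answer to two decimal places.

1.51

At 83,840 units, contribution = 83,840 × £134.36 = £11,264,742.40.
Subtracting fixed costs: EBIT = £11,264,742.40 − £3,816,500 = £7,448,242.40.
Degree of operating leverage = £11,264,742.40 / £7,448,242.40 = 1.5124.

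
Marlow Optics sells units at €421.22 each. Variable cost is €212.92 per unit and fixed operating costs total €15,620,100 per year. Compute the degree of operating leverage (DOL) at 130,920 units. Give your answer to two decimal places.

At 130,920 units, contribution = 130,920 × €208.30 = €27,270,636.00.
Operating income = contribution − fixed costs = €27,270,636.00 − €15,620,100 = €11,650,536.00.
Degree of operating leverage = €27,270,636.00 / €11,650,536.00 = 2.3407.

2.34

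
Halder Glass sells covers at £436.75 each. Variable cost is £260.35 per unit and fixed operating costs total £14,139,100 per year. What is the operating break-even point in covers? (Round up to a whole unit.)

Contribution margin per unit = £436.75 − £260.35 = £176.40.
Units to break even: £14,139,100 ÷ £176.40 = 80,153.63, rounded up to 80,154.

80,154 covers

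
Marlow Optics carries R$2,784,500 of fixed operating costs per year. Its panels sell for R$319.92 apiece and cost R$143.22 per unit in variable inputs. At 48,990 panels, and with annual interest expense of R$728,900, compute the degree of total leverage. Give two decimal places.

Total contribution margin = 48,990 × R$176.70 = R$8,656,533.00.
EBIT = R$8,656,533.00 − R$2,784,500 = R$5,872,033.00. Interest = R$728,900.00.
DOL = R$8,656,533.00 ÷ R$5,872,033.00 = 1.4742; DFL = R$5,872,033.00 ÷ R$5,143,133.00 = 1.1417.
Combined leverage = 1.4742 × 1.1417 = 1.6831.

1.68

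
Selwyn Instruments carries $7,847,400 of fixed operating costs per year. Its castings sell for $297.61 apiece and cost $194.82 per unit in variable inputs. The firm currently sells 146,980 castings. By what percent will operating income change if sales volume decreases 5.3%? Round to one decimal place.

At 146,980 units, contribution = 146,980 × $102.79 = $15,108,074.20.
Operating income = contribution − fixed costs = $15,108,074.20 − $7,847,400 = $7,260,674.20.
So DOL = total CM / EBIT = $15,108,074.20 / $7,260,674.20 = 2.0808.
%ΔEBIT = DOL × %ΔSales = 2.0808 × -5.3% = -11.0%.

-11.0%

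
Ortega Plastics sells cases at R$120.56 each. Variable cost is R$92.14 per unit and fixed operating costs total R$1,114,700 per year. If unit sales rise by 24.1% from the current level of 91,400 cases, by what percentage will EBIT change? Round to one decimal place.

Contribution at this volume is 91,400 × R$28.42 = R$2,597,588.00.
Subtracting fixed costs: EBIT = R$2,597,588.00 − R$1,114,700 = R$1,482,888.00.
DOL = contribution ÷ EBIT = R$2,597,588.00 ÷ R$1,482,888.00 = 1.7517.
Operating income changes by 1.7517 × +24.1% = +42.2%.

+42.2%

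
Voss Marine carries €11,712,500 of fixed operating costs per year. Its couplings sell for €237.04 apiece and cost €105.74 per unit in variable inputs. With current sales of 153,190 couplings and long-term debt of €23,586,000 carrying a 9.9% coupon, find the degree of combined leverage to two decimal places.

Contribution at this volume is 153,190 × €131.30 = €20,113,847.00.
Subtracting fixed costs: EBIT = €20,113,847.00 − €11,712,500 = €8,401,347.00. Interest = €2,335,014.00.
DOL = €20,113,847.00 ÷ €8,401,347.00 = 2.3941; DFL = €8,401,347.00 ÷ €6,066,333.00 = 1.3849.
DCL = DOL × DFL = 2.3941 × 1.3849 = 3.3156.

3.32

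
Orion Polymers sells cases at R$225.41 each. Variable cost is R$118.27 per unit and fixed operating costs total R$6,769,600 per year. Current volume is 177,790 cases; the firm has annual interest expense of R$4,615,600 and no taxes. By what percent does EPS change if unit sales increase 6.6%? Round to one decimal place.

Contribution at this volume is 177,790 × R$107.14 = R$19,048,420.60.
Subtracting fixed costs: EBIT = R$19,048,420.60 − R$6,769,600 = R$12,278,820.60.
After interest of R$4,615,600.00, pre-tax earnings = R$7,663,220.60.
Degree of combined leverage = contribution ÷ (EBIT − I) = R$19,048,420.60 ÷ R$7,663,220.60 = 2.4857.
%ΔEPS = DCL × %ΔSales = 2.4857 × +6.6% = +16.4%.

+16.4%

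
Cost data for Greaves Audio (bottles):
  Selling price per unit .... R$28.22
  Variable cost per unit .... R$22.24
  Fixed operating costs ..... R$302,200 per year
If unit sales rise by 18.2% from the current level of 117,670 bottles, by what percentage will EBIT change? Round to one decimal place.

Total contribution margin = 117,670 × R$5.98 = R$703,666.60.
Operating income = contribution − fixed costs = R$703,666.60 − R$302,200 = R$401,466.60.
Degree of operating leverage = R$703,666.60 / R$401,466.60 = 1.7527.
%ΔEBIT = DOL × %ΔSales = 1.7527 × +18.2% = +31.9%.

+31.9%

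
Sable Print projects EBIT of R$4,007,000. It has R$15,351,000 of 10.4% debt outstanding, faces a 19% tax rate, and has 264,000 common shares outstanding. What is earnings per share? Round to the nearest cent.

R$7.40

Interest = R$1,596,504.00, so EBT = R$4,007,000 − R$1,596,504.00 = R$2,410,496.00.
Net income = R$2,410,496.00 × (1 − 0.19) = R$1,952,501.76.
Per share: R$1,952,501.76 / 264,000 shares = R$7.40.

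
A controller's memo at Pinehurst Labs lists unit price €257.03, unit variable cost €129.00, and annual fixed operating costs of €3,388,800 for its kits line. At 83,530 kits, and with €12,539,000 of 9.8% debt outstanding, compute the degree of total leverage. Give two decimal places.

Total contribution margin = 83,530 × €128.03 = €10,694,345.90.
EBIT = €10,694,345.90 − €3,388,800 = €7,305,545.90. Interest = €1,228,822.00, so EBIT − I = €6,076,723.90.
DCL = contribution ÷ (EBIT − I) = €10,694,345.90 ÷ €6,076,723.90 = 1.7599.

1.76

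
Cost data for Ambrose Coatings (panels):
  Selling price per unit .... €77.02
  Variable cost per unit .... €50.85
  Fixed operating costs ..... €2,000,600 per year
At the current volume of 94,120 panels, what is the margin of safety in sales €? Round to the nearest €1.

Contribution margin per unit = €77.02 − €50.85 = €26.17. Break-even units = €2,000,600 ÷ €26.17 = 76,446.31; break-even revenue = 76,446.31 × €77.02 = €5,887,894.99.
Actual sales revenue = 94,120 × €77.02 = €7,249,122.40.
Margin of safety = €7,249,122.40 − €5,887,894.99 = €1,361,227.

€1,361,227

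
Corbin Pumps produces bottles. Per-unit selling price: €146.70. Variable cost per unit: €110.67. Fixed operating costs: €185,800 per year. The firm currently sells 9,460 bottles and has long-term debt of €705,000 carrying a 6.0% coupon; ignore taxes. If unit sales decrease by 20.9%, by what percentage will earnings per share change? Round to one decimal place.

-63.2%

At 9,460 units, contribution = 9,460 × €36.03 = €340,843.80.
EBIT = €340,843.80 − €185,800 = €155,043.80.
Interest = €42,300.00, so EBIT − I = €112,743.80.
Degree of combined leverage = contribution ÷ (EBIT − I) = €340,843.80 ÷ €112,743.80 = 3.0232.
%ΔEPS = DCL × %ΔSales = 3.0232 × -20.9% = -63.2%.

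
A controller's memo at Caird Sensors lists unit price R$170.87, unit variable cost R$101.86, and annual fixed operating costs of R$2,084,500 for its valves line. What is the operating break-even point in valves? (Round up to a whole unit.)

Unit CM = price − variable cost = R$170.87 − R$101.86 = R$69.01.
Break-even Q = R$2,084,500 / R$69.01 = 30,205.77 → 30,206 valves.

30,206 valves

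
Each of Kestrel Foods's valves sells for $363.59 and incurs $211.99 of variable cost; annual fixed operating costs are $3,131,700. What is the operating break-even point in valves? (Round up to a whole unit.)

Unit CM = price − variable cost = $363.59 − $211.99 = $151.60.
Break-even volume = fixed costs ÷ CM per unit = $3,131,700 ÷ $151.60 = 20,657.65, so 20,658 valves.

20,658 valves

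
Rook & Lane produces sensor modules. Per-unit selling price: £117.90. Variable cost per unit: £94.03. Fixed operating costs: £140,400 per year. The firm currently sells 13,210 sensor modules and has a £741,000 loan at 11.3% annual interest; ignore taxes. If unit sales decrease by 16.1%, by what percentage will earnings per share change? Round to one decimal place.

-55.7%

At 13,210 units, contribution = 13,210 × £23.87 = £315,322.70.
Operating income = contribution − fixed costs = £315,322.70 − £140,400 = £174,922.70.
Interest = £83,733.00, so EBIT − I = £91,189.70.
DCL = total CM / (EBIT − I) = £315,322.70 / £91,189.70 = 3.4579.
EPS therefore changes by 3.4579 × (-16.1%) = -55.7%.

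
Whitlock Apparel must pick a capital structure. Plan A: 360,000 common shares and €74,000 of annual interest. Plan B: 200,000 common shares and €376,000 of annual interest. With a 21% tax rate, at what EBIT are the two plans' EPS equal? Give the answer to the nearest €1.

€753,500

At indifference, (EBIT − 74,000)(1 − t)/360,000 = (EBIT − 376,000)(1 − t)/200,000.
The (1 − t) factor cancels: (EBIT − 74,000) × 200,000 = (EBIT − 376,000) × 360,000.
EBIT × (360,000 − 200,000) = 376,000 × 360,000 − 74,000 × 200,000 = 120,560,000,000, so EBIT = 120,560,000,000 ÷ 160,000 = 753,500.00.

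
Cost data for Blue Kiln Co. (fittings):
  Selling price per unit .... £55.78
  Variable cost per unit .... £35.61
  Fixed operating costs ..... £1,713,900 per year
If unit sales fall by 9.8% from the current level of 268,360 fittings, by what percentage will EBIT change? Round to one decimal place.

Total contribution margin = 268,360 × £20.17 = £5,412,821.20.
EBIT = £5,412,821.20 − £1,713,900 = £3,698,921.20.
So DOL = total CM / EBIT = £5,412,821.20 / £3,698,921.20 = 1.4634.
%ΔEBIT = DOL × %ΔSales = 1.4634 × -9.8% = -14.3%.

-14.3%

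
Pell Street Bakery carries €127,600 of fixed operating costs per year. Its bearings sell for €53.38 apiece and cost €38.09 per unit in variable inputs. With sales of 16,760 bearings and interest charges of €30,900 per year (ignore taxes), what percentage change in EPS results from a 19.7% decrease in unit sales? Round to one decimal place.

Contribution at this volume is 16,760 × €15.29 = €256,260.40.
EBIT = €256,260.40 − €127,600 = €128,660.40.
Interest = €30,900.00, so EBIT − I = €97,760.40.
Degree of combined leverage = contribution ÷ (EBIT − I) = €256,260.40 ÷ €97,760.40 = 2.6213.
EPS therefore changes by 2.6213 × (-19.7%) = -51.6%.

-51.6%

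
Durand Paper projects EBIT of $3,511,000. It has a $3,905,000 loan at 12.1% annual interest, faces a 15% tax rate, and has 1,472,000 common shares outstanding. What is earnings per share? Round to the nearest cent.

Interest = $472,505.00, so EBT = $3,511,000 − $472,505.00 = $3,038,495.00.
After tax at 15%: net income = $3,038,495.00 × 0.85 = $2,582,720.75.
EPS = $2,582,720.75 ÷ 1,472,000 = $1.75.

$1.75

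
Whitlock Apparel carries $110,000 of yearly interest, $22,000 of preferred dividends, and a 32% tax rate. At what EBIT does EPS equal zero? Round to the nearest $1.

$142,353

Preferred dividends are paid after tax, so their pre-tax equivalent is $22,000 ÷ (1 − 0.32) = $32,352.94.
EPS = 0 when EBIT covers interest plus the pre-tax preferred burden: $110,000 + $32,352.94 = $142,352.94.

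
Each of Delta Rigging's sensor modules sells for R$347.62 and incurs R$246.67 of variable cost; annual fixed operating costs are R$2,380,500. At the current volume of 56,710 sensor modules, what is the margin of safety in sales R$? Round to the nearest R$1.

R$11,516,310

Contribution margin per unit = R$347.62 − R$246.67 = R$100.95. Break-even units = R$2,380,500 ÷ R$100.95 = 23,580.98; break-even revenue = 23,580.98 × R$347.62 = R$8,197,220.51.
Current sales = 56,710 × R$347.62 = R$19,713,530.20.
Margin of safety = R$19,713,530.20 − R$8,197,220.51 = R$11,516,310.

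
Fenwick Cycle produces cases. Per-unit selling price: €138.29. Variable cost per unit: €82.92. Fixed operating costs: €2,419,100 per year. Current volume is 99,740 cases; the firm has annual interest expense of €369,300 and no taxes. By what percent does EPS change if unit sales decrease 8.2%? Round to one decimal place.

Contribution at this volume is 99,740 × €55.37 = €5,522,603.80.
Subtracting fixed costs: EBIT = €5,522,603.80 − €2,419,100 = €3,103,503.80.
Interest = €369,300.00, so EBIT − I = €2,734,203.80.
Degree of combined leverage = contribution ÷ (EBIT − I) = €5,522,603.80 ÷ €2,734,203.80 = 2.0198.
%ΔEPS = DCL × %ΔSales = 2.0198 × -8.2% = -16.6%.

-16.6%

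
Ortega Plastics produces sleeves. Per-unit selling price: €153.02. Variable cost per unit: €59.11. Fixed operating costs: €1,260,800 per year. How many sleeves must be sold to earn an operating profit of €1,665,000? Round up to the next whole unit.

Unit CM = price − variable cost = €153.02 − €59.11 = €93.91.
Need Q such that Q × €93.91 − €1,260,800 = €1,665,000, i.e. Q = €2,925,800 / €93.91 = 31,155.36 → 31,156.

31,156 sleeves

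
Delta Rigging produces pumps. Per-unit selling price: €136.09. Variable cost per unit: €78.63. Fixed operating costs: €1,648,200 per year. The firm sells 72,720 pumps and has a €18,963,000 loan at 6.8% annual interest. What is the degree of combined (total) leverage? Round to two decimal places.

3.37

Contribution at this volume is 72,720 × €57.46 = €4,178,491.20.
Operating income = contribution − fixed costs = €4,178,491.20 − €1,648,200 = €2,530,291.20. Interest = €1,289,484.00, so EBIT − I = €1,240,807.20.
DCL = contribution ÷ (EBIT − I) = €4,178,491.20 ÷ €1,240,807.20 = 3.3676.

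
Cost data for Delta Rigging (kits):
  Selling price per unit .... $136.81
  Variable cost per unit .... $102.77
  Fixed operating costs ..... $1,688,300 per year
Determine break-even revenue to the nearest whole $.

Contribution margin per unit = $136.81 − $102.77 = $34.04, a CM ratio of $34.04 ÷ $136.81 = 0.2488.
Break-even revenue = fixed costs × price ÷ CM = $1,688,300 × $136.81 ÷ $34.04 = $6,785,438.

$6,785,438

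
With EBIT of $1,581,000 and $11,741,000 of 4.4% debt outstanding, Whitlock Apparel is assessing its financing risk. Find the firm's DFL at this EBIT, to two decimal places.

Annual interest charges come to $516,604.00.
DFL = EBIT ÷ (EBIT − I) = $1,581,000 ÷ ($1,581,000 − $516,604.00) = $1,581,000 ÷ $1,064,396.00 = 1.4853.

1.49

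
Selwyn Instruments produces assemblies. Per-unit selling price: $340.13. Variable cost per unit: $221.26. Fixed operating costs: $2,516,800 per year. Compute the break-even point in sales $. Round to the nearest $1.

$7,201,474

Contribution margin per unit = $340.13 − $221.26 = $118.87, a CM ratio of $118.87 ÷ $340.13 = 0.3495.
Break-even revenue = fixed costs × price ÷ CM = $2,516,800 × $340.13 ÷ $118.87 = $7,201,474.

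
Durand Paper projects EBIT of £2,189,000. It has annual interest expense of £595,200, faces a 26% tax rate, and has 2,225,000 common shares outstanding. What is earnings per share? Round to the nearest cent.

Pre-tax income = £2,189,000 − £595,200.00 = £1,593,800.00.
Net income = £1,593,800.00 × (1 − 0.26) = £1,179,412.00.
EPS = £1,179,412.00 ÷ 2,225,000 = £0.53.

£0.53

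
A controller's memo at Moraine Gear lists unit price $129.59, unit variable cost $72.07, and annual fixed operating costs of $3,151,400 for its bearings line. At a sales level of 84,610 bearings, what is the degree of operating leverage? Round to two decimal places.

2.84

Contribution at this volume is 84,610 × $57.52 = $4,866,767.20.
Operating income = contribution − fixed costs = $4,866,767.20 − $3,151,400 = $1,715,367.20.
DOL = contribution ÷ EBIT = $4,866,767.20 ÷ $1,715,367.20 = 2.8372.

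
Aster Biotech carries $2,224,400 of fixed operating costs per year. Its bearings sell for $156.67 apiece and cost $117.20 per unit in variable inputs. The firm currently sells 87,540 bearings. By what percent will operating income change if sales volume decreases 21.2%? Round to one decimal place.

Total contribution margin = 87,540 × $39.47 = $3,455,203.80.
Subtracting fixed costs: EBIT = $3,455,203.80 − $2,224,400 = $1,230,803.80.
DOL = contribution ÷ EBIT = $3,455,203.80 ÷ $1,230,803.80 = 2.8073.
Operating income changes by 2.8073 × -21.2% = -59.5%.

-59.5%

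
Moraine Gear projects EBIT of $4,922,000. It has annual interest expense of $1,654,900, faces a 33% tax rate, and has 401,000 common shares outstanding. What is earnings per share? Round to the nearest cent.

$5.46

Pre-tax income = $4,922,000 − $1,654,900.00 = $3,267,100.00.
After tax at 33%: net income = $3,267,100.00 × 0.67 = $2,188,957.00.
EPS = $2,188,957.00 ÷ 401,000 = $5.46.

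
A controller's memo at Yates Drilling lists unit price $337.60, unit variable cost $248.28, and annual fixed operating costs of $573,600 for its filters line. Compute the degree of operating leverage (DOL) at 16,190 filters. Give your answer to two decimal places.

1.66

Contribution at this volume is 16,190 × $89.32 = $1,446,090.80.
Operating income = contribution − fixed costs = $1,446,090.80 − $573,600 = $872,490.80.
DOL = contribution ÷ EBIT = $1,446,090.80 ÷ $872,490.80 = 1.6574.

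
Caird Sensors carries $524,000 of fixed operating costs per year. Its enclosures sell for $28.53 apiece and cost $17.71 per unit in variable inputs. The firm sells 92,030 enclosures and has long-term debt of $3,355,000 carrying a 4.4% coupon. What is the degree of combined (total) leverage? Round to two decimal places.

3.07

Contribution at this volume is 92,030 × $10.82 = $995,764.60.
Subtracting fixed costs: EBIT = $995,764.60 − $524,000 = $471,764.60. Interest = $147,620.00.
DOL = $995,764.60 ÷ $471,764.60 = 2.1107; DFL = $471,764.60 ÷ $324,144.60 = 1.4554.
Combined leverage = 2.1107 × 1.4554 = 3.0719.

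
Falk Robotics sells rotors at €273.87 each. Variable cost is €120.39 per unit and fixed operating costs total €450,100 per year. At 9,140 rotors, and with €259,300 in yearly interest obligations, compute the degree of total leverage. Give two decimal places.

Contribution at this volume is 9,140 × €153.48 = €1,402,807.20.
Operating income = contribution − fixed costs = €1,402,807.20 − €450,100 = €952,707.20. Interest = €259,300.00, so EBIT − I = €693,407.20.
DCL = contribution ÷ (EBIT − I) = €1,402,807.20 ÷ €693,407.20 = 2.0231.

2.02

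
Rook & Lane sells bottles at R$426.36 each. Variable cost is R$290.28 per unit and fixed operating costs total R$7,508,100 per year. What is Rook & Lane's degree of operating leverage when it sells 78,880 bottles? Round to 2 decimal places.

At 78,880 units, contribution = 78,880 × R$136.08 = R$10,733,990.40.
Operating income = contribution − fixed costs = R$10,733,990.40 − R$7,508,100 = R$3,225,890.40.
So DOL = total CM / EBIT = R$10,733,990.40 / R$3,225,890.40 = 3.3275.

3.33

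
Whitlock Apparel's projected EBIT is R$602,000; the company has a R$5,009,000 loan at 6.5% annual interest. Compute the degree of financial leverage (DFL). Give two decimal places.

2.18

Annual interest charges come to R$325,585.00.
DFL = EBIT ÷ (EBIT − I) = R$602,000 ÷ (R$602,000 − R$325,585.00) = R$602,000 ÷ R$276,415.00 = 2.1779.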